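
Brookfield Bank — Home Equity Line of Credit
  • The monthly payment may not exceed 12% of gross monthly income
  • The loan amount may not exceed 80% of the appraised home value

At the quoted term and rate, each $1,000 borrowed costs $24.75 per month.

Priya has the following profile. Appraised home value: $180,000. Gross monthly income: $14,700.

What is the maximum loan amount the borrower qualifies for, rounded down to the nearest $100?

Payment cap: 12% × $14,700 = $1,764/month.
At $24.75 per $1,000, that supports 1,764/24.75 × 1,000 ≈ $71,272 → $71,200.
LTV cap: 80% × $180,000 = $144,000 → $144,000.
Binding constraint: payment-to-income.

$71,200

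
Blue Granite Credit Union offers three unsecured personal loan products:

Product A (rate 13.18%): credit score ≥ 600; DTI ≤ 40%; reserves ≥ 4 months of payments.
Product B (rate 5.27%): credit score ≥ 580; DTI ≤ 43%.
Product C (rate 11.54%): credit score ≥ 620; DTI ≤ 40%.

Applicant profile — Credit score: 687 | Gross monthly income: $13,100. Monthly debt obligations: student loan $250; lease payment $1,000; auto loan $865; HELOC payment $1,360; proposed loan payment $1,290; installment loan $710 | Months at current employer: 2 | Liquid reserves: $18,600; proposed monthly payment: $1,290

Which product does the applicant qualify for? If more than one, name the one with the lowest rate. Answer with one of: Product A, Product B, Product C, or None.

Total debts = (250 + 1,000 + 865 + 1,360 + 1,290 + 710) = 5,475; DTI = 5,475/13,100 = 41.8%.
Reserves = 18,600/1,290 = 14.4 months.
Product A: score 687 ≥ 600; DTI 41.8% > 40%; reserves 14.4 ≥ 4 mo → does not qualify.
Product B: score 687 ≥ 580; DTI 41.8% ≤ 43% → qualifies.
Product C: score 687 ≥ 620; DTI 41.8% > 40% → does not qualify.

Product B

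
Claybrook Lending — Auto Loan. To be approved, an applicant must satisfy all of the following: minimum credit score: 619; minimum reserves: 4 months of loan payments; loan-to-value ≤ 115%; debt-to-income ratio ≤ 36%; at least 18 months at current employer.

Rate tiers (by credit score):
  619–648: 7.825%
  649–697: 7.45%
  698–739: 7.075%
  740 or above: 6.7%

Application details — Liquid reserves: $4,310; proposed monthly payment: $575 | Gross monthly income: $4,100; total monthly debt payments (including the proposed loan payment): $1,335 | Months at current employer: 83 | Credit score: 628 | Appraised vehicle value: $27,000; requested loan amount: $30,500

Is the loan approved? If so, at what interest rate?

Credit score 628 ≥ 619 (meets minimum)
DTI = 1,335/4,100 = 32.6% ≤ 36%
Loan-to-value = 30,500/27,000 = 113% — pass (115% max)
Employment 83 ≥ 18 months
Liquid reserves cover 4,310/575 = 7.5 months — ≥ 4 required
All requirements met. Score 628 falls in the 619–648 tier → 7.825%.

Approved at 7.825%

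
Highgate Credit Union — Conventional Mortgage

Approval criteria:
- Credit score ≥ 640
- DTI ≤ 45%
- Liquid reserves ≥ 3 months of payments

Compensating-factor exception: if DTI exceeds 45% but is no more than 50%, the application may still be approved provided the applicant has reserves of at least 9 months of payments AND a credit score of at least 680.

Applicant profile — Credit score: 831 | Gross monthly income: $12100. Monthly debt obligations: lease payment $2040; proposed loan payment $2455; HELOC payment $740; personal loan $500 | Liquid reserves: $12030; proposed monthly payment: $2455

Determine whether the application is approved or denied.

Denied

Credit score 831 ≥ 640 (meets base)
Total debts = (2,040 + 2,455 + 740 + 500) = 5,735. DTI: 5,735 ÷ 12,100 = 47.4%, over the 45% base limit.
Liquid reserves cover 12,030/2,455 = 4.9 months — ≥ 3 required
DTI 47.4% is within the 45%–50% exception band; checking compensating factors.
Reserves 4.9 < 9 months; credit score 831 ≥ 680.
Compensating-factor requirement not fully met.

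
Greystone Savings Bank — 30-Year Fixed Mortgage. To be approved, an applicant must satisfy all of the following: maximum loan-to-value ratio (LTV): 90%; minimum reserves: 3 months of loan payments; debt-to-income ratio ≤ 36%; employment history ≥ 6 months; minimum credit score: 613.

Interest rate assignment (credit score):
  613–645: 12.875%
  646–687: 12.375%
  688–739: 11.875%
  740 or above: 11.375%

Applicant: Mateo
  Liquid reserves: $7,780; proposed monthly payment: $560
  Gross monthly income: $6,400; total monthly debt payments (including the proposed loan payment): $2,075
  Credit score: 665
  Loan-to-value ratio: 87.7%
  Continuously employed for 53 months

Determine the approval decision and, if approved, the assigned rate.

Credit score 665 ≥ 613 (meets minimum)
Employment 53 ≥ 6 months
DTI = 2,075/6,400 = 32.4% ≤ 36%
LTV 87.7% ≤ 90%
Reserves: 7,780 ÷ 560 = 13.9 months (meets 3-month minimum)
All requirements met. Score 665 falls in the 646–687 tier → 12.375%.

Approved at 12.375%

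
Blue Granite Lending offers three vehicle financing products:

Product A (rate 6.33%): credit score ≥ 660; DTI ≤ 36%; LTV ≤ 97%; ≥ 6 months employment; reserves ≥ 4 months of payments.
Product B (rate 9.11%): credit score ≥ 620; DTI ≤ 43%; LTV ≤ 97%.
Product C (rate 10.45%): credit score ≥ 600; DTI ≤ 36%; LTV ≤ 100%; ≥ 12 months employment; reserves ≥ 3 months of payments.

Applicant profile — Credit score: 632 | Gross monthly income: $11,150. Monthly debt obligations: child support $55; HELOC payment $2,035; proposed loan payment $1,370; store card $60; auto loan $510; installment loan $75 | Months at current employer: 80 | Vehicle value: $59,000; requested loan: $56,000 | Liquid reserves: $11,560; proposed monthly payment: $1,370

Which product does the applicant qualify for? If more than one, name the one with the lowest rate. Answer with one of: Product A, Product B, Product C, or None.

Product B

Total debts = (55 + 2,035 + 1,370 + 60 + 510 + 75) = 4,105; DTI = 4,105/11,150 = 36.8%.
LTV = 56,000/59,000 = 94.9%.
Reserves = 11,560/1,370 = 8.4 months.
Product A: score 632 < 660; DTI 36.8% > 36%; LTV 94.9% ≤ 97%; employment 80 ≥ 6 mo; reserves 8.4 ≥ 4 mo → does not qualify.
Product B: score 632 ≥ 620; DTI 36.8% ≤ 43%; LTV 94.9% ≤ 97% → qualifies.
Product C: score 632 ≥ 600; DTI 36.8% > 36%; LTV 94.9% ≤ 100%; employment 80 ≥ 12 mo; reserves 8.4 ≥ 3 mo → does not qualify.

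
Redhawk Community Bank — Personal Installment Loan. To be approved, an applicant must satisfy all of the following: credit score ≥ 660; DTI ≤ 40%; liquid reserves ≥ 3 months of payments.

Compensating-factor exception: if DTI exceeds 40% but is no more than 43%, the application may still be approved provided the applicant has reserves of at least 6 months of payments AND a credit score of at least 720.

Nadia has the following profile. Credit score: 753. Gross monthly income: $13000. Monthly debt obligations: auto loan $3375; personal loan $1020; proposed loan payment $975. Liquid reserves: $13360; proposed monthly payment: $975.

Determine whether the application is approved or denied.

Credit score 753 ≥ 660 (meets base)
Total debts = (3,375 + 1,020 + 975) = 5,370. DTI = 5,370/13,000 = 41.3% > 40% — standard DTI limit exceeded.
Liquid reserves cover 13,360/975 = 13.7 months — ≥ 3 required
41.3% falls in the override range (40%–43%), so the compensating-factor test applies.
Override check — reserves: 13.7 mo (ok); score: 753 (ok).
Both override conditions satisfied; DTI exception granted.

Approved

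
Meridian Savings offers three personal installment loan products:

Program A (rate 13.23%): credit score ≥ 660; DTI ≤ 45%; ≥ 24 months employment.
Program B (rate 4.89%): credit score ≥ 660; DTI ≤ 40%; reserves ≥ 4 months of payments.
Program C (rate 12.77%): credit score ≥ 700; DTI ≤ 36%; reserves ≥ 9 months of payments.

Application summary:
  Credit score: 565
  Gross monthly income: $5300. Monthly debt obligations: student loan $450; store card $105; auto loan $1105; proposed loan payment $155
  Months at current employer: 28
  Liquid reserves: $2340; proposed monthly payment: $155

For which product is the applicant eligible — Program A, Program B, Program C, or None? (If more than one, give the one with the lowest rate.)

None

Total debts = (450 + 105 + 1,105 + 155) = 1,815; DTI = 1,815/5,300 = 34.2%.
Reserves = 2,340/155 = 15.1 months.
Program A: score 565 < 660; DTI 34.2% ≤ 45%; employment 28 ≥ 24 mo → does not qualify.
Program B: score 565 < 660; DTI 34.2% ≤ 40%; reserves 15.1 ≥ 4 mo → does not qualify.
Program C: score 565 < 700; DTI 34.2% ≤ 36%; reserves 15.1 ≥ 9 mo → does not qualify.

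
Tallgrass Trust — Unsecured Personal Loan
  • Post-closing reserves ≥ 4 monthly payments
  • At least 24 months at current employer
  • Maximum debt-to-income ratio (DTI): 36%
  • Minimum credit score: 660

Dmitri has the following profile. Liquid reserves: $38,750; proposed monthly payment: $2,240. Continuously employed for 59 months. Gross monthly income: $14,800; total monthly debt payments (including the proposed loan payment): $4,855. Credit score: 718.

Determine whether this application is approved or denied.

Liquid reserves cover 38,750/2,240 = 17.3 months — ≥ 4 required
Employment 59 ≥ 24 months
DTI = 4,855/14,800 = 32.8% ≤ 36%
Credit score 718 ≥ 660 (meets)
All criteria satisfied.

Approved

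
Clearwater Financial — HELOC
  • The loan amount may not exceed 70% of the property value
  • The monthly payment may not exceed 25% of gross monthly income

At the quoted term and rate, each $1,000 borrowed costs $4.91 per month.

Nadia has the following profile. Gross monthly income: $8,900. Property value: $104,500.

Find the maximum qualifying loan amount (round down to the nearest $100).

$73,100

Payment cap: 25% × $8,900 = $2,225/month.
At $4.91 per $1,000, that supports 2,225/4.91 × 1,000 ≈ $453,156 → $453,100.
LTV cap: 70% × $104,500 = $73,150 → $73,100.
Binding constraint: loan-to-value.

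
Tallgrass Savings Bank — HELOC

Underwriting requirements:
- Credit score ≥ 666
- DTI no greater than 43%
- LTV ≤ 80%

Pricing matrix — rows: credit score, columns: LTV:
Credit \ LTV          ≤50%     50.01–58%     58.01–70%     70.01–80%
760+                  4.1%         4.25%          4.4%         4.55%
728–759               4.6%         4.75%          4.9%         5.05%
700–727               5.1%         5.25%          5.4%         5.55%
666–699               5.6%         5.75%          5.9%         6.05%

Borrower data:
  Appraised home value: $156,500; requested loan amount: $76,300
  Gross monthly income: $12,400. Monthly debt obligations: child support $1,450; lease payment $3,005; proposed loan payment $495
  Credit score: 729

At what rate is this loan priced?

Credit score 729 ≥ 666; Total monthly debts = (1,450 + 3,005 + 495) = 4,950. Debt-to-income = 4,950/12,400 = 39.9% — meets 43% limit
LTV: 76,300 ÷ 156,500 = 48.8%, within 80% cap
Credit 729 → row 728–759; LTV 48.8% → column ≤50%. Grid cell → 4.6%.

4.6%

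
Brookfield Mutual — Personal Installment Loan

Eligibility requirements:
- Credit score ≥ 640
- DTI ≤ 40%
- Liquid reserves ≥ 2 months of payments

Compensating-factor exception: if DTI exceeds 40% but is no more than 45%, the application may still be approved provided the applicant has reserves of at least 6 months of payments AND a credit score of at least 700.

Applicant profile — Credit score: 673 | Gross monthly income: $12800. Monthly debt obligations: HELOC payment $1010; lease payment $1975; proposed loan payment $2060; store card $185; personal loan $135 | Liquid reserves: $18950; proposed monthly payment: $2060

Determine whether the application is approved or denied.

Denied

Credit score 673 ≥ 640 (meets base)
Total debts = (1,010 + 1,975 + 2,060 + 185 + 135) = 5,365. DTI = 5,365/12,800 = 41.9% > 40% — standard DTI limit exceeded.
Liquid reserves cover 18,950/2,060 = 9.2 months — ≥ 2 required
41.9% falls in the override range (40%–45%), so the compensating-factor test applies.
Override check — reserves: 9.2 mo (ok); score: 673 (below 700).
Override conditions not both satisfied; exception does not apply.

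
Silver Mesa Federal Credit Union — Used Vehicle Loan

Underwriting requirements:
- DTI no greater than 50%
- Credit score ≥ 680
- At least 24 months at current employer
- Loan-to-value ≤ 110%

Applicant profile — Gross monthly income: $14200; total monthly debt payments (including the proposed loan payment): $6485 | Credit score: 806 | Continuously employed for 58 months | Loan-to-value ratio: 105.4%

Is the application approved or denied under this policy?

DTI = 6,485/14,200 = 45.7% ≤ 50%
Credit score 806 ≥ 680 (meets)
Employment 58 ≥ 24 months
LTV 105.4% — within 110%
All criteria satisfied.

Approved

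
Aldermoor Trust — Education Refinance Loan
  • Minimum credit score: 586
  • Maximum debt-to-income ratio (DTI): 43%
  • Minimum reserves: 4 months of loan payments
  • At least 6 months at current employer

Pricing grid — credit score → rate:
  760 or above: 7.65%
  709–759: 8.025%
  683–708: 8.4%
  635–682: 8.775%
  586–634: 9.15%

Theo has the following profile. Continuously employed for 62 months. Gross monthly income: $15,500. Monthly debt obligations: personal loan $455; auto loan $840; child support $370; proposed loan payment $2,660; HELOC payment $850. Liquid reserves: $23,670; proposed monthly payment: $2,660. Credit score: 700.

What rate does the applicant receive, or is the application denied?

Credit score 700 ≥ 586 (meets minimum)
Reserves = 23,670/2,660 = 8.9 months ≥ 4
Employment 62 ≥ 6 months
Total monthly debts = (455 + 840 + 370 + 2,660 + 850) = 5,175. Debt-to-income = 5,175/15,500 = 33.4% — meets 43% limit
All requirements met. Score 700 falls in the 683–708 tier → 8.4%.

Approved at 8.4%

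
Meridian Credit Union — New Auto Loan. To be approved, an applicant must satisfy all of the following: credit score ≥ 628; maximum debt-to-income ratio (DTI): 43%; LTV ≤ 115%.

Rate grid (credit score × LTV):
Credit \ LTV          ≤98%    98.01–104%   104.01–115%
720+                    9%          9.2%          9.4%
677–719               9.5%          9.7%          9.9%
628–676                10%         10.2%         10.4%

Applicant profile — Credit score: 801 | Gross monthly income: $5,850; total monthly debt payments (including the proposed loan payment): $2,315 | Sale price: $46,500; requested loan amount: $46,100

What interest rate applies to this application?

Credit score 801 ≥ 628; DTI: 2,315 ÷ 5,850 = 39.6%, within the 43% cap
Loan-to-value = 46,100/46,500 = 99.1% — pass (115% max)
Credit 801 → row 720+; LTV 99.1% → column 98.01–104%. Grid cell → 9.2%.

9.2%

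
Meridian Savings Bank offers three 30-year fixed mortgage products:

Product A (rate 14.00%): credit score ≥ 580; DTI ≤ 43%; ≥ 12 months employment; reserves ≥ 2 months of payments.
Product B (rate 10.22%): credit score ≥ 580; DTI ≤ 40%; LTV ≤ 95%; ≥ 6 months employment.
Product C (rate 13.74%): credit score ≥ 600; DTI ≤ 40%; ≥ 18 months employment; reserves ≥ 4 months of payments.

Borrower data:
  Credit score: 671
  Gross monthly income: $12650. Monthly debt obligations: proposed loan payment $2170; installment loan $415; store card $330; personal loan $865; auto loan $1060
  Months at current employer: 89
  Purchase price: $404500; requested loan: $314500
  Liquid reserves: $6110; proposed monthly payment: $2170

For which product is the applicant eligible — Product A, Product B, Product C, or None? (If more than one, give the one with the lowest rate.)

Product B

Total debts = (2,170 + 415 + 330 + 865 + 1,060) = 4,840; DTI = 4,840/12,650 = 38.3%.
LTV = 314,500/404,500 = 77.8%.
Reserves = 6,110/2,170 = 2.8 months.
Product A: score 671 ≥ 580; DTI 38.3% ≤ 43%; employment 89 ≥ 12 mo; reserves 2.8 ≥ 2 mo → qualifies.
Product B: score 671 ≥ 580; DTI 38.3% ≤ 40%; LTV 77.8% ≤ 95%; employment 89 ≥ 6 mo → qualifies.
Product C: score 671 ≥ 600; DTI 38.3% ≤ 40%; employment 89 ≥ 18 mo; reserves 2.8 < 4 mo → does not qualify.
Qualifying: Product A, Product B. Lowest rate is 10.22% → Product B.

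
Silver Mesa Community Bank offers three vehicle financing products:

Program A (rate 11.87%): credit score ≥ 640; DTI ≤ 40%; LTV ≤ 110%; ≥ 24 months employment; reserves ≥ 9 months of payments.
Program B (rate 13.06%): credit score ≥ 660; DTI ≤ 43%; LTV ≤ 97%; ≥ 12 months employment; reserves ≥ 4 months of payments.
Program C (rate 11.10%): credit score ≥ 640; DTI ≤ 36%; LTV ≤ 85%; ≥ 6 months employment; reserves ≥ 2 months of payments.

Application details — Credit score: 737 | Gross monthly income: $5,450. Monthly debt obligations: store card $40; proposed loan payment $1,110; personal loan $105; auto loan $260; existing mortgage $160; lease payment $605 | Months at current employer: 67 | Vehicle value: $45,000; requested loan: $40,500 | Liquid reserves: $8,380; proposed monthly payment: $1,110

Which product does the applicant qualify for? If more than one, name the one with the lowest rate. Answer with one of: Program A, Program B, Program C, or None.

Program B

Total debts = (40 + 1,110 + 105 + 260 + 160 + 605) = 2,280; DTI = 2,280/5,450 = 41.8%.
LTV = 40,500/45,000 = 90%.
Reserves = 8,380/1,110 = 7.5 months.
Program A: score 737 ≥ 640; DTI 41.8% > 40%; LTV 90% ≤ 110%; employment 67 ≥ 24 mo; reserves 7.5 < 9 mo → does not qualify.
Program B: score 737 ≥ 660; DTI 41.8% ≤ 43%; LTV 90% ≤ 97%; employment 67 ≥ 12 mo; reserves 7.5 ≥ 4 mo → qualifies.
Program C: score 737 ≥ 640; DTI 41.8% > 36%; LTV 90% > 85%; employment 67 ≥ 6 mo; reserves 7.5 ≥ 2 mo → does not qualify.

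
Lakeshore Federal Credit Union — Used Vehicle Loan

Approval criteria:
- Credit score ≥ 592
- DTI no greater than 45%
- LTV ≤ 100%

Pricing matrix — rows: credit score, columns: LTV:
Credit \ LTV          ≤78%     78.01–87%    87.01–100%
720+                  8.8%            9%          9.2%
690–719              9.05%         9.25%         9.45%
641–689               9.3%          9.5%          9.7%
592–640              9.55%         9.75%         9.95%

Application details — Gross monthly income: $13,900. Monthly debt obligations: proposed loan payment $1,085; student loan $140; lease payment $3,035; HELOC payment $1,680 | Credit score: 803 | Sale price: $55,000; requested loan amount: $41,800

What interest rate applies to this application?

8.8%

Credit score 803 ≥ 592; Total monthly debts = (1,085 + 140 + 3,035 + 1,680) = 5,940. DTI: 5,940 ÷ 13,900 = 42.7%, within the 45% cap
LTV = 41,800/55,000 = 76% ≤ 100%
Row: 803 falls in 720+. Column: 76% falls in ≤78%. Rate = 8.8%.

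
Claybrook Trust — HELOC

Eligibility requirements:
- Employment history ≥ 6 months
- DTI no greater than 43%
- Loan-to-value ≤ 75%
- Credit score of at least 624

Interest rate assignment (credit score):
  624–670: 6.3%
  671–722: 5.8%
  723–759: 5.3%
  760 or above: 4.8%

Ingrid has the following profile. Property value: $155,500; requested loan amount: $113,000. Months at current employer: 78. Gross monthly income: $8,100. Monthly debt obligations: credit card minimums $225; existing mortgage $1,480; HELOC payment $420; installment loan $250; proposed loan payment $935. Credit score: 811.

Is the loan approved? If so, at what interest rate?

Credit score 811 ≥ 624 (meets minimum)
Loan-to-value = 113,000/155,500 = 72.7% — pass (75% max)
Employment 78 ≥ 6 months
Total monthly debts = (225 + 1,480 + 420 + 250 + 935) = 3,310. DTI = 3,310/8,100 = 40.9% ≤ 43%
All requirements met. Score 811 falls in the 760 or above tier → 4.8%.

Approved at 4.8%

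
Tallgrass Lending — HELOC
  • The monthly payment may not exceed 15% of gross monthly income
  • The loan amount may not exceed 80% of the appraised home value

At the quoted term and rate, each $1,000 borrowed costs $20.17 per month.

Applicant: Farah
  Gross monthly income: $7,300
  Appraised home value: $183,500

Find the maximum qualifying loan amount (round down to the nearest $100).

$54,200

Payment cap: 15% × $7,300 = $1,095/month.
At $20.17 per $1,000, that supports 1,095/20.17 × 1,000 ≈ $54,288 → $54,200.
LTV cap: 80% × $183,500 = $146,800 → $146,800.
Binding constraint: payment-to-income.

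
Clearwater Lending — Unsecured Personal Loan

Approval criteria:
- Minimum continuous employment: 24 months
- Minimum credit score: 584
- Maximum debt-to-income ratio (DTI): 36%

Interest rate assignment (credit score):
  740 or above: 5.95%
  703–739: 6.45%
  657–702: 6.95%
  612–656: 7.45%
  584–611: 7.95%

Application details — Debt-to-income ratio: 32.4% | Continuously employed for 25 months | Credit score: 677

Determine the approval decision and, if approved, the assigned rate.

Credit score 677 ≥ 584 (meets minimum)
Employment 25 ≥ 24 months
DTI 32.4% is within the 36% limit
All requirements met. Score 677 falls in the 657–702 tier → 6.95%.

Approved at 6.95%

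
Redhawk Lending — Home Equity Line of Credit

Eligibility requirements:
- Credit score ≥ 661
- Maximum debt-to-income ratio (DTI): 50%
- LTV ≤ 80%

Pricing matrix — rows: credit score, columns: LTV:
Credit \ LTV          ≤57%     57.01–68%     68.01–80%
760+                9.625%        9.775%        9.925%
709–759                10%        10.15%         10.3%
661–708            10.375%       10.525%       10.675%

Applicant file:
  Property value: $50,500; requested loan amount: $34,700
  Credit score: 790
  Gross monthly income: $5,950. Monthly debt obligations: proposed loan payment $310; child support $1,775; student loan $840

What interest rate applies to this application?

9.925%

Credit score 790 ≥ 661; Total monthly debts = (310 + 1,775 + 840) = 2,925. Debt-to-income = 2,925/5,950 = 49.2% — meets 50% limit
LTV = 34,700/50,500 = 68.7% ≤ 80%
Row: 790 falls in 760+. Column: 68.7% falls in 68.01–80%. Rate = 9.925%.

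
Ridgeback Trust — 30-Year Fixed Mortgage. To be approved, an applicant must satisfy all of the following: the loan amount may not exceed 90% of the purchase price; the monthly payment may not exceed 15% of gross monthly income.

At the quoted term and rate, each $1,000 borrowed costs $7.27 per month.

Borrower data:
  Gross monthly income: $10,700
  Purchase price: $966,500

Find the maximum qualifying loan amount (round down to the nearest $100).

Payment cap: 15% × $10,700 = $1,605/month.
At $7.27 per $1,000, that supports 1,605/7.27 × 1,000 ≈ $220,770 → $220,700.
LTV cap: 90% × $966,500 = $869,850 → $869,800.
Binding constraint: payment-to-income.

$220,700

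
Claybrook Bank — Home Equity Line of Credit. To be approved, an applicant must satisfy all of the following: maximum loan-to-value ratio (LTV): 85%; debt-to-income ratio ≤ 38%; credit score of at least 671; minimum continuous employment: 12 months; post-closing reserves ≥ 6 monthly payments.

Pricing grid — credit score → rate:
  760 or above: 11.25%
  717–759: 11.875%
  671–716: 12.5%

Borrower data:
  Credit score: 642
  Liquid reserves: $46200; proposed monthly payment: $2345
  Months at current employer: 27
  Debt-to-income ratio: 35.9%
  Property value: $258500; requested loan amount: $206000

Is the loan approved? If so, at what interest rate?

Denied

Credit score 642 < 671 (below minimum)
LTV: 206,000 ÷ 258,500 = 79.7%, within 85% cap
Reserves = 46,200/2,345 = 19.7 months ≥ 6
Debt-to-income 35.9% vs 38% cap — pass
Employment 27 ≥ 12 months
Not all requirements met → denied.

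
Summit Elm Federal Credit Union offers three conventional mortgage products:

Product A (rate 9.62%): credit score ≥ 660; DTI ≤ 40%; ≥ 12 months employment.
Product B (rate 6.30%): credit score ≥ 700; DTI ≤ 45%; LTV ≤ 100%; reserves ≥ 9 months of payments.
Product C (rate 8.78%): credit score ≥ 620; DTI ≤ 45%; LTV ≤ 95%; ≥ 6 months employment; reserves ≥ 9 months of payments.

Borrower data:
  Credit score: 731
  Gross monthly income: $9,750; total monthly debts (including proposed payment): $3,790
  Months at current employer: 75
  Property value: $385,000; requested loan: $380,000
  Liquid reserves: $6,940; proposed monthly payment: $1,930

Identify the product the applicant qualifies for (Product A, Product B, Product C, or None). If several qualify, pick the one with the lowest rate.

DTI = 3,790/9,750 = 38.9%.
LTV = 380,000/385,000 = 98.7%.
Reserves = 6,940/1,930 = 3.6 months.
Product A: score 731 ≥ 660; DTI 38.9% ≤ 40%; employment 75 ≥ 12 mo → qualifies.
Product B: score 731 ≥ 700; DTI 38.9% ≤ 45%; LTV 98.7% ≤ 100%; reserves 3.6 < 9 mo → does not qualify.
Product C: score 731 ≥ 620; DTI 38.9% ≤ 45%; LTV 98.7% > 95%; employment 75 ≥ 6 mo; reserves 3.6 < 9 mo → does not qualify.

Product A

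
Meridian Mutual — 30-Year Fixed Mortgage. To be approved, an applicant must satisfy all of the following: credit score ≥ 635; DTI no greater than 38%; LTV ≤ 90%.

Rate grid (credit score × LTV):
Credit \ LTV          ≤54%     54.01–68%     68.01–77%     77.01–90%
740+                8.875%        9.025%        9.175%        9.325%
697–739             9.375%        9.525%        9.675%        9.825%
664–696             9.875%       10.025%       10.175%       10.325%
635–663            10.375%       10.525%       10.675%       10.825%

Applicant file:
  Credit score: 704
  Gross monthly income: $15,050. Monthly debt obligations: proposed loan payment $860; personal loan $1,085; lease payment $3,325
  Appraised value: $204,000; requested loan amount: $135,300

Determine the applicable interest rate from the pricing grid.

Credit score 704 ≥ 635; Total monthly debts = (860 + 1,085 + 3,325) = 5,270. DTI = 5,270/15,050 = 35% ≤ 38%
Loan-to-value = 135,300/204,000 = 66.3% — pass (90% max)
Credit 704 → row 697–739; LTV 66.3% → column 54.01–68%. Grid cell → 9.525%.

9.525%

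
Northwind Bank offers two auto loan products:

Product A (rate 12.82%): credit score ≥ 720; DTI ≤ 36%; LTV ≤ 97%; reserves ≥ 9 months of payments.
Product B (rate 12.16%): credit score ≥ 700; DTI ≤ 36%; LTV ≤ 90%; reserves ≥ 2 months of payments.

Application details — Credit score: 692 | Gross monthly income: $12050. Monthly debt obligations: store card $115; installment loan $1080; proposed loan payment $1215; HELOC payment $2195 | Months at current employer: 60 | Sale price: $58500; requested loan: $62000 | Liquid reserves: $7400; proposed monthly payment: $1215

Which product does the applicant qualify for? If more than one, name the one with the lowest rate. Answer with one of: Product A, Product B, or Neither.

Neither

Total debts = (115 + 1,080 + 1,215 + 2,195) = 4,605; DTI = 4,605/12,050 = 38.2%.
LTV = 62,000/58,500 = 106%.
Reserves = 7,400/1,215 = 6.1 months.
Product A: score 692 < 720; DTI 38.2% > 36%; LTV 106% > 97%; reserves 6.1 < 9 mo → does not qualify.
Product B: score 692 < 700; DTI 38.2% > 36%; LTV 106% > 90%; reserves 6.1 ≥ 2 mo → does not qualify.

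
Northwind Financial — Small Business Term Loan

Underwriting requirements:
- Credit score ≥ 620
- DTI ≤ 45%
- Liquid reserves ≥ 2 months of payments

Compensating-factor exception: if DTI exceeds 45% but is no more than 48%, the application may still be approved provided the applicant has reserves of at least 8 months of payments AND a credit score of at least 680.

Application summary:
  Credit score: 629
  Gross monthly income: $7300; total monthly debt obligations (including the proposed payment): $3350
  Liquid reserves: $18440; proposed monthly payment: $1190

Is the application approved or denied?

Denied

Credit score 629 ≥ 620 (meets base)
DTI = 3,350/7,300 = 45.9% > 45% — standard DTI limit exceeded.
Reserves = 18,440/1,190 = 15.5 months ≥ 2
45.9% falls in the override range (45%–48%), so the compensating-factor test applies.
Override check — reserves: 15.5 mo (ok); score: 629 (below 680).
Override conditions not both satisfied; exception does not apply.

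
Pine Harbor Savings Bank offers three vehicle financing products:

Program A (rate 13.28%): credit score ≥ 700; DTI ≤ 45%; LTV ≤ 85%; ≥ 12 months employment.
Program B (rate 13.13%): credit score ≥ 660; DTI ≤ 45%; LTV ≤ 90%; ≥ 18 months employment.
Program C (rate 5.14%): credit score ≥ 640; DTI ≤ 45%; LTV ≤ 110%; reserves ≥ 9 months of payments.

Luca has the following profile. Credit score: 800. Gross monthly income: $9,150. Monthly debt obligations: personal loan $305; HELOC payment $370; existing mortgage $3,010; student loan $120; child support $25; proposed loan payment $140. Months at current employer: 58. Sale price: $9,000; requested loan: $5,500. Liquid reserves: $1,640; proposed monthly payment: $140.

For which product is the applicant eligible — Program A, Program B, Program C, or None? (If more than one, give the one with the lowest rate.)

Total debts = (305 + 370 + 3,010 + 120 + 25 + 140) = 3,970; DTI = 3,970/9,150 = 43.4%.
LTV = 5,500/9,000 = 61.1%.
Reserves = 1,640/140 = 11.7 months.
Program A: score 800 ≥ 700; DTI 43.4% ≤ 45%; LTV 61.1% ≤ 85%; employment 58 ≥ 12 mo → qualifies.
Program B: score 800 ≥ 660; DTI 43.4% ≤ 45%; LTV 61.1% ≤ 90%; employment 58 ≥ 18 mo → qualifies.
Program C: score 800 ≥ 640; DTI 43.4% ≤ 45%; LTV 61.1% ≤ 110%; reserves 11.7 ≥ 9 mo → qualifies.
Qualifying: Program A, Program B, Program C. Lowest rate is 5.14% → Program C.

Program C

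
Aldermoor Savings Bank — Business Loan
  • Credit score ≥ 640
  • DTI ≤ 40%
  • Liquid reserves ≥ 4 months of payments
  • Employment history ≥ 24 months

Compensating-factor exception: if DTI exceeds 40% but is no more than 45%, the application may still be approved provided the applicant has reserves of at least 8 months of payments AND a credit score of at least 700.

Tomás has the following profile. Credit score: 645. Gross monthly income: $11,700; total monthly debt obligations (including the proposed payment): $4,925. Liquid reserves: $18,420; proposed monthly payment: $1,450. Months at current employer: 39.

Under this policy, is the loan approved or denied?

Credit score 645 ≥ 640 (meets base)
DTI: 4,925 ÷ 11,700 = 42.1%, over the 40% base limit.
Reserves: 18,420 ÷ 1,450 = 12.7 months (meets 4-month minimum)
Employment 39 ≥ 24 months
DTI 42.1% is within the 40%–45% exception band; checking compensating factors.
Reserves 12.7 ≥ 8 months; credit score 645 < 700.
Compensating-factor requirement not fully met.

Denied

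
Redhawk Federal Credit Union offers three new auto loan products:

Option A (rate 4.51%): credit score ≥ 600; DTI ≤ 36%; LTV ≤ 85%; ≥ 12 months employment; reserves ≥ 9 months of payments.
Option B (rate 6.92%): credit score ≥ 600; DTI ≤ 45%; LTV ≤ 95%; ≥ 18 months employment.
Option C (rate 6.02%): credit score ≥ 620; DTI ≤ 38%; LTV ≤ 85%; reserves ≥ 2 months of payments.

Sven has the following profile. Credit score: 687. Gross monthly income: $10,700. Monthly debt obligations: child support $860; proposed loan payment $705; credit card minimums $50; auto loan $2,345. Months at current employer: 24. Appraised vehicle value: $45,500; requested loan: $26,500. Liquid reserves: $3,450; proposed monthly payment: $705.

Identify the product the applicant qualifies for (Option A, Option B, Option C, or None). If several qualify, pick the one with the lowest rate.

Option C

Total debts = (860 + 705 + 50 + 2,345) = 3,960; DTI = 3,960/10,700 = 37%.
LTV = 26,500/45,500 = 58.2%.
Reserves = 3,450/705 = 4.9 months.
Option A: score 687 ≥ 600; DTI 37% > 36%; LTV 58.2% ≤ 85%; employment 24 ≥ 12 mo; reserves 4.9 < 9 mo → does not qualify.
Option B: score 687 ≥ 600; DTI 37% ≤ 45%; LTV 58.2% ≤ 95%; employment 24 ≥ 18 mo → qualifies.
Option C: score 687 ≥ 620; DTI 37% ≤ 38%; LTV 58.2% ≤ 85%; reserves 4.9 ≥ 2 mo → qualifies.
Qualifying: Option B, Option C. Lowest rate is 6.02% → Option C.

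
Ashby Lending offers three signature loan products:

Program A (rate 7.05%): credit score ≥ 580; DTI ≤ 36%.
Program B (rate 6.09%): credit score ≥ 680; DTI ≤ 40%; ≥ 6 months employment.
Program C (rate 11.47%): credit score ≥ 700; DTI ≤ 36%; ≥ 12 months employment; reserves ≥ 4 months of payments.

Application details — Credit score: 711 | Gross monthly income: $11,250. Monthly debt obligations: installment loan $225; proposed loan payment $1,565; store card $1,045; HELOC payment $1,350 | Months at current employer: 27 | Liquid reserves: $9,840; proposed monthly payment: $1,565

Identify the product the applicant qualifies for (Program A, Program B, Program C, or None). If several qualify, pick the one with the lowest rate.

Total debts = (225 + 1,565 + 1,045 + 1,350) = 4,185; DTI = 4,185/11,250 = 37.2%.
Reserves = 9,840/1,565 = 6.3 months.
Program A: score 711 ≥ 580; DTI 37.2% > 36% → does not qualify.
Program B: score 711 ≥ 680; DTI 37.2% ≤ 40%; employment 27 ≥ 6 mo → qualifies.
Program C: score 711 ≥ 700; DTI 37.2% > 36%; employment 27 ≥ 12 mo; reserves 6.3 ≥ 4 mo → does not qualify.

Program B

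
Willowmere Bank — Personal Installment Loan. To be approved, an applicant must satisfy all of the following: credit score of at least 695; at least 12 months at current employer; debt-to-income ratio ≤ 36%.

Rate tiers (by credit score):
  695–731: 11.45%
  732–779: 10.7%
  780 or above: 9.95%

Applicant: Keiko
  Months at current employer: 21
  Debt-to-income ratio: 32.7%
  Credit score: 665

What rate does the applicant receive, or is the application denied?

Credit score 665 < 695 (below minimum)
DTI 32.7% is within the 36% limit
Employment 21 ≥ 12 months
Not all requirements met → denied.

Denied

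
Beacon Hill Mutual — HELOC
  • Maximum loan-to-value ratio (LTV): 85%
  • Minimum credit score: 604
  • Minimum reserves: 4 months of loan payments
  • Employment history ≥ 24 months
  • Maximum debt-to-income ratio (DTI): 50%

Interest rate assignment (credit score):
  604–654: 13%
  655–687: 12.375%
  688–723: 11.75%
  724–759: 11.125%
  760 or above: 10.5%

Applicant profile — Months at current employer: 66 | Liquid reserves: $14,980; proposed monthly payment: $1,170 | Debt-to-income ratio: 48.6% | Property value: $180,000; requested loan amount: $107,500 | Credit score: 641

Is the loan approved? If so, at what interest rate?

Approved at 13%

Credit score 641 ≥ 604 (meets minimum)
Reserves = 14,980/1,170 = 12.8 months ≥ 4
Debt-to-income 48.6% vs 50% cap — pass
LTV: 107,500 ÷ 180,000 = 59.7%, within 85% cap
Employment 66 ≥ 24 months
All requirements met. Score 641 falls in the 604–654 tier → 13%.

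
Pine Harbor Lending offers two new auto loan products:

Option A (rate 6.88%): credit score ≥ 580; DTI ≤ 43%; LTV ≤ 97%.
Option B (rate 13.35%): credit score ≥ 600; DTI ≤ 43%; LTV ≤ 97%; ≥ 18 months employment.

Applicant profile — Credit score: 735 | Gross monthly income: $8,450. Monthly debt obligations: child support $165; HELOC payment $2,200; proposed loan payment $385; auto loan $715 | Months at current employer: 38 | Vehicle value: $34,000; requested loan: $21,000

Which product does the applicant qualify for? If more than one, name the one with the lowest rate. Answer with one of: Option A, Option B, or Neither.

Total debts = (165 + 2,200 + 385 + 715) = 3,465; DTI = 3,465/8,450 = 41%.
LTV = 21,000/34,000 = 61.8%.
Option A: score 735 ≥ 580; DTI 41% ≤ 43%; LTV 61.8% ≤ 97% → qualifies.
Option B: score 735 ≥ 600; DTI 41% ≤ 43%; LTV 61.8% ≤ 97%; employment 38 ≥ 18 mo → qualifies.
Qualifying: Option A, Option B. Lowest rate is 6.88% → Option A.

Option A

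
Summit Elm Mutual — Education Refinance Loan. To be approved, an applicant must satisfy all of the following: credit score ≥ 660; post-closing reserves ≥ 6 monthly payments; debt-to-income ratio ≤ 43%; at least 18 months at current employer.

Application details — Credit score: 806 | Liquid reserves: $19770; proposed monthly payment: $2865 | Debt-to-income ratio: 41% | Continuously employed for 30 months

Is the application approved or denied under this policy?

Credit score 806 ≥ 660 (meets)
Reserves = 19,770/2,865 = 6.9 months ≥ 6
DTI 41% ≤ 43%
Employment 30 ≥ 18 months
All criteria satisfied.

Approved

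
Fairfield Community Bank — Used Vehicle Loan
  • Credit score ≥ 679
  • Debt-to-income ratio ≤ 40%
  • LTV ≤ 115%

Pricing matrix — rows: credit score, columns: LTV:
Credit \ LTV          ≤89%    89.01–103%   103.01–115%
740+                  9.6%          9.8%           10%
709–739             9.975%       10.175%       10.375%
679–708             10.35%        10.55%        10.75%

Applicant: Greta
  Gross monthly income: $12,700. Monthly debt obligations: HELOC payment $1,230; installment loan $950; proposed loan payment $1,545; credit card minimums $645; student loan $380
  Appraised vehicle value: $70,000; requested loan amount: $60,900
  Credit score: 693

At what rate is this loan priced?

10.35%

Credit score 693 ≥ 679; Total monthly debts = (1,230 + 950 + 1,545 + 645 + 380) = 4,750. Debt-to-income = 4,750/12,700 = 37.4% — meets 40% limit
LTV: 60,900 ÷ 70,000 = 87%, within 115% cap
Credit 693 → row 679–708; LTV 87% → column ≤89%. Grid cell → 10.35%.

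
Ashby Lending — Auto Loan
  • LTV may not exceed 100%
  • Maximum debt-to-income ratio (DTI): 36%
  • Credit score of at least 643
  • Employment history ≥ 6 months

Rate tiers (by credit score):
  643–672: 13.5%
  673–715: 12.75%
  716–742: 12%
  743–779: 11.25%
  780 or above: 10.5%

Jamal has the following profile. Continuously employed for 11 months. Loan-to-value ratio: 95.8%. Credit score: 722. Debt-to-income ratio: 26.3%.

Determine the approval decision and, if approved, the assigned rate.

Approved at 12%

Credit score 722 ≥ 643 (meets minimum)
LTV 95.8% — within 100%
Employment 11 ≥ 6 months
DTI 26.3% is within the 36% limit
All requirements met. Score 722 falls in the 716–742 tier → 12%.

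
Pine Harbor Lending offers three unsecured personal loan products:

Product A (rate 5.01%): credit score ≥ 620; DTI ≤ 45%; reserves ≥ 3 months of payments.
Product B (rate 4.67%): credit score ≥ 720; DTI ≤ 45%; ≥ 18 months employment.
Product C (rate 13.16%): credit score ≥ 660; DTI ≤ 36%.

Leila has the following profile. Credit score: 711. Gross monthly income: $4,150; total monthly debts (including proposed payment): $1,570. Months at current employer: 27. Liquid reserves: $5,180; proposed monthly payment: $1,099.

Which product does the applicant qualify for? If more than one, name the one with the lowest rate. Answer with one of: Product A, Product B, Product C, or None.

DTI = 1,570/4,150 = 37.8%.
Reserves = 5,180/1,099 = 4.7 months.
Product A: score 711 ≥ 620; DTI 37.8% ≤ 45%; reserves 4.7 ≥ 3 mo → qualifies.
Product B: score 711 < 720; DTI 37.8% ≤ 45%; employment 27 ≥ 18 mo → does not qualify.
Product C: score 711 ≥ 660; DTI 37.8% > 36% → does not qualify.

Product A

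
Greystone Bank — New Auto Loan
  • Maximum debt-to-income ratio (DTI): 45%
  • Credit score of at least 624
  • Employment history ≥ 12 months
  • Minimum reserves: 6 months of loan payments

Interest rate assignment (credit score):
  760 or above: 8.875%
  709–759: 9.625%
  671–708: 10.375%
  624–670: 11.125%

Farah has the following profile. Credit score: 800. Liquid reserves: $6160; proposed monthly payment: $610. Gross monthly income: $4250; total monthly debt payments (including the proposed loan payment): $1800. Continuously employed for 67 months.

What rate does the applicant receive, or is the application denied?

Approved at 8.875%

Credit score 800 ≥ 624 (meets minimum)
DTI: 1,800 ÷ 4,250 = 42.4%, within the 45% cap
Employment 67 ≥ 12 months
Liquid reserves cover 6,160/610 = 10.1 months — ≥ 6 required
All requirements met. Score 800 falls in the 760 or above tier → 8.875%.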